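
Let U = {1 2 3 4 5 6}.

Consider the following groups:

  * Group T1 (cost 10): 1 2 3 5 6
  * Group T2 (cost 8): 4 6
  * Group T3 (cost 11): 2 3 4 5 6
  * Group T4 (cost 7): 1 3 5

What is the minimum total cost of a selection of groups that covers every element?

T3, T4 together cover every element (T3 ∪ T4 = {1, 2, 3, 4, 5, 6}); total cost 11 + 7 = 18.
No covering selection has total cost below 18.

18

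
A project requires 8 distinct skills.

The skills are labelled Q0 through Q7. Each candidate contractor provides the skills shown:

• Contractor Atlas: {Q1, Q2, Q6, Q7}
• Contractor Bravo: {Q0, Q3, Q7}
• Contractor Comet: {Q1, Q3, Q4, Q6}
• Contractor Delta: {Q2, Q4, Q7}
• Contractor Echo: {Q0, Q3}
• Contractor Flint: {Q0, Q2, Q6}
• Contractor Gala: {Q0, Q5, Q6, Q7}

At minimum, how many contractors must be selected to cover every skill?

Take {Atlas, Comet, Gala}. Their union is {Q0, Q1, Q2, Q3, Q4, Q5, Q6, Q7}, which is all 8 skills.
Only Gala contains Q5, so Gala is forced; the remaining 4 skills need at least 2 more contractors (each remaining contractor adds at most 3) — so at least 3 contractors are needed, and 3 is optimal.

3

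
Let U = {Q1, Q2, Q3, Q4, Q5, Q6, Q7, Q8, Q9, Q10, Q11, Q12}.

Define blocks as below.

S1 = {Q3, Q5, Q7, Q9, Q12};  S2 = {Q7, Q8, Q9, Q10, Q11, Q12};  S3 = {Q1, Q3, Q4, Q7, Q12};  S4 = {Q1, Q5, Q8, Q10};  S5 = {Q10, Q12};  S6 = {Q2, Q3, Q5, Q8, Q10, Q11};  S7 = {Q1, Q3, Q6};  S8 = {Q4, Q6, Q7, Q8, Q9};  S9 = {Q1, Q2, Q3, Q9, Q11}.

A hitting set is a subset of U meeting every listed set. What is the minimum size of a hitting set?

3

H = {Q1, Q9, Q10} meets every block (each contains at least one member of H), and |H| = 3.
No choice of 2 items meets every block, so 3 is the minimum.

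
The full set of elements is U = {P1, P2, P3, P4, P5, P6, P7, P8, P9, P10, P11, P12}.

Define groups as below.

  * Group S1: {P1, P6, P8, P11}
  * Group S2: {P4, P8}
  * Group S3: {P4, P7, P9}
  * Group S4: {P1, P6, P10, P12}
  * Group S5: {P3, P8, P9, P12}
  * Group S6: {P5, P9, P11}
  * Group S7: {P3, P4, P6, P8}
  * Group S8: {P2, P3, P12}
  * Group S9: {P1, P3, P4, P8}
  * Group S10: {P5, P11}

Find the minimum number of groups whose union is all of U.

S3, S4, S6, S8, and S9 cover everything between them: the union {P1, P2, P3, P4, P5, P6, P7, P8, P9, P10, P11, P12} is all of U.
No 4 of the 10 groups cover everything (all 210 combinations miss at least one element), so 5 is optimal.

5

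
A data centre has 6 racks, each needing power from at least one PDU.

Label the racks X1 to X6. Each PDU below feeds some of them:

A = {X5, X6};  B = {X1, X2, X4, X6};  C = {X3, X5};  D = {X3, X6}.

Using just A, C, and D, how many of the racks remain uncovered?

Union of A, C, D = {X3, X5, X6}.
Not covered: X1, X2, X4 — 3 racks.

3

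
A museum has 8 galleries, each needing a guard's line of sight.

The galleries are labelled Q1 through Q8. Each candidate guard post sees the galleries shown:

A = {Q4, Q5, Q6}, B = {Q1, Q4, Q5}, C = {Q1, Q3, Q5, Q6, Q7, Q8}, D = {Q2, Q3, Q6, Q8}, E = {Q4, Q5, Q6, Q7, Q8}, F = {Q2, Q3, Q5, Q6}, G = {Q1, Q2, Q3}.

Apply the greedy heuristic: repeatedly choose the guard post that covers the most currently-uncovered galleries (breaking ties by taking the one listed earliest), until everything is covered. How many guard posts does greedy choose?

3

Greedy: pick C (covers 6 new) → pick A (covers 1 new) → pick D (covers 1 new). Total picks: 3.
(The true minimum cover uses only 2 guard posts, so greedy is not optimal here.)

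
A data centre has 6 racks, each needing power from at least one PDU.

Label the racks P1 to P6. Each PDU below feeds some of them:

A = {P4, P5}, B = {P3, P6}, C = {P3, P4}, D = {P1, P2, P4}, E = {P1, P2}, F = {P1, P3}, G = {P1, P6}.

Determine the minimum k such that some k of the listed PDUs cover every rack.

3

Take {A, B, D}. Their union is {P1, P2, P3, P4, P5, P6}, which is all 6 racks.
Only A contains P5, so A is forced; the remaining 4 racks need at least 2 more PDUs (each remaining PDU adds at most 2) — so at least 3 PDUs are needed, and 3 is optimal.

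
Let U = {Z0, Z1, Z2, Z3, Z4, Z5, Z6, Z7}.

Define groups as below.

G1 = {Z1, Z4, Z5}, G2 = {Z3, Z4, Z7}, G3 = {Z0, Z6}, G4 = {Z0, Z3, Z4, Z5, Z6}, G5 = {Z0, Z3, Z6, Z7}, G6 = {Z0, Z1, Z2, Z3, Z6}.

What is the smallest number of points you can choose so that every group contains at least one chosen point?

2

The 2 points {Z0, Z4} hit every group.
The groups G1, G5 are pairwise disjoint, so any hitting set needs a separate point for each — at least 2. Hence 2 is optimal.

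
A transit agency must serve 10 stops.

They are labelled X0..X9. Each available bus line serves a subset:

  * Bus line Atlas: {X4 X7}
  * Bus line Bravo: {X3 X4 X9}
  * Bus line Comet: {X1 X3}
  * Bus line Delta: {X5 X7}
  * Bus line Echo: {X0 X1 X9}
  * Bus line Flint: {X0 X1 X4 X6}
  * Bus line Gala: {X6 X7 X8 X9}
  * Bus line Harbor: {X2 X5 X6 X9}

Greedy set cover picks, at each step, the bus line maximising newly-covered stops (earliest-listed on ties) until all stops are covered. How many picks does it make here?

4

Greedy: pick Flint (covers 4 new) → pick Gala (covers 3 new) → pick Harbor (covers 2 new) → pick Bravo (covers 1 new). Total picks: 4.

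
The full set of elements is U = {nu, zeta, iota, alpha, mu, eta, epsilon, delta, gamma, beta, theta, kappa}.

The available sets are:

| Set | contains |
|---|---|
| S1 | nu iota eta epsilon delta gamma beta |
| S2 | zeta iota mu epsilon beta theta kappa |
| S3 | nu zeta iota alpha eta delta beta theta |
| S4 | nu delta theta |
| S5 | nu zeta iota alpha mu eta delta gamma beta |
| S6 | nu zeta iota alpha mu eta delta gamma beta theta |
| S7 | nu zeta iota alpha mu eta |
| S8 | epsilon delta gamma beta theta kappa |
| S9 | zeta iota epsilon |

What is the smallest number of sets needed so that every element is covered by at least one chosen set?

S5 and S8 cover everything between them: the union {nu, zeta, iota, alpha, mu, eta, epsilon, delta, gamma, beta, theta, kappa} is all of U.
No single set has all 12 elements (the largest, S6, has 10), so 2 is optimal.

2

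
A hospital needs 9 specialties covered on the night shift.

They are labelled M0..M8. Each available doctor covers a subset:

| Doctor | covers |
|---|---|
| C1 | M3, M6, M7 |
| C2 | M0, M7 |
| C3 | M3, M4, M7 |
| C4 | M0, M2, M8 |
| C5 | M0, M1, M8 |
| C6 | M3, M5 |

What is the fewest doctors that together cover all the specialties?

5

C1 and C3 and C4 and C5 and C6 together: C1 ∪ C3 ∪ C4 ∪ C5 ∪ C6 = {M0, M1, M2, M3, M4, M5, M6, M7, M8} — every specialty is covered.
No 4 of the 6 doctors cover everything (all 15 combinations miss at least one specialty), so 5 is optimal.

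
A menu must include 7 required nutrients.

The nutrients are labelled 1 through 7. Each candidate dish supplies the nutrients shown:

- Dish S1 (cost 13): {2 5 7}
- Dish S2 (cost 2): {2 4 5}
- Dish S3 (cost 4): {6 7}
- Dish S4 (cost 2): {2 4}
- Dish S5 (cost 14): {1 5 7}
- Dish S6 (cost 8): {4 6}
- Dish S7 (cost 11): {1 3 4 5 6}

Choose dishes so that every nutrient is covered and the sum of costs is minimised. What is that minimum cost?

S3, S4, S7 together cover every nutrient (S3 ∪ S4 ∪ S7 = {1, 2, 3, 4, 5, 6, 7}); total cost 4 + 2 + 11 = 17.
No covering selection has total cost below 17.

17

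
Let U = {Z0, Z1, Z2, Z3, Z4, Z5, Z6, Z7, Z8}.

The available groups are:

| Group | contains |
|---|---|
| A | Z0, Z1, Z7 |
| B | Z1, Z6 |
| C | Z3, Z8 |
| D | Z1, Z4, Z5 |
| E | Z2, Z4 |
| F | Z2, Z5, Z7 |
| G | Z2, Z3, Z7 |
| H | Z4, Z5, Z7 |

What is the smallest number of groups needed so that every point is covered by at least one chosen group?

5

A, B, C, D, and G cover everything between them: the union {Z0, Z1, Z2, Z3, Z4, Z5, Z6, Z7, Z8} is all of U.
No 4 of the 8 groups cover everything (all 70 combinations miss at least one point), so 5 is optimal.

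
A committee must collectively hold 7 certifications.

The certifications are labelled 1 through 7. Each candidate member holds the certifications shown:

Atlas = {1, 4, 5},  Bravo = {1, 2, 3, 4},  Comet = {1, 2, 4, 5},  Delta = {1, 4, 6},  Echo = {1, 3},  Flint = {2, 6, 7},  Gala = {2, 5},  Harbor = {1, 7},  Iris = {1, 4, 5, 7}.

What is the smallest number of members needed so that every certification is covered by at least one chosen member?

Bravo and Flint and Gala together: Bravo ∪ Flint ∪ Gala = {1, 2, 3, 4, 5, 6, 7} — every certification is covered.
No 2 of the 9 members cover everything (all 36 combinations miss at least one certification), so 3 is optimal.

3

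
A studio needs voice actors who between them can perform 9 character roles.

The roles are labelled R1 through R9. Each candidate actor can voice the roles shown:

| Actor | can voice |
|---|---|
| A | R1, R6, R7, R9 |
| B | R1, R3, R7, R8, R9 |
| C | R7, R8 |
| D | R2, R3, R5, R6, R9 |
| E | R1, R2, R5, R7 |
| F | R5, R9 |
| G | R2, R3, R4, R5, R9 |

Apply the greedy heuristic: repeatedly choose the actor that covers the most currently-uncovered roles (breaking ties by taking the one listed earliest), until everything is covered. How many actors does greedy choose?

3

Greedy: pick B (covers 5 new) → pick D (covers 3 new) → pick G (covers 1 new). Total picks: 3.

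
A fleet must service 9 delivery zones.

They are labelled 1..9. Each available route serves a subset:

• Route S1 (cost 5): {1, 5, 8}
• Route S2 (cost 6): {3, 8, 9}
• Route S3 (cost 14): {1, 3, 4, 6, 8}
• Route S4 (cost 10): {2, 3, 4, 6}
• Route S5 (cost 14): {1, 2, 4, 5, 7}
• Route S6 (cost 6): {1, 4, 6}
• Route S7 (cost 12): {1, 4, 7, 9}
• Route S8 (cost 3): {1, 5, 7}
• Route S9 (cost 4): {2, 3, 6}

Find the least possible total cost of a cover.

19

S2, S4, S8 together cover every zone (S2 ∪ S4 ∪ S8 = {1, 2, 3, 4, 5, 6, 7, 8, 9}); total cost 6 + 10 + 3 = 19.
No covering selection has total cost below 19.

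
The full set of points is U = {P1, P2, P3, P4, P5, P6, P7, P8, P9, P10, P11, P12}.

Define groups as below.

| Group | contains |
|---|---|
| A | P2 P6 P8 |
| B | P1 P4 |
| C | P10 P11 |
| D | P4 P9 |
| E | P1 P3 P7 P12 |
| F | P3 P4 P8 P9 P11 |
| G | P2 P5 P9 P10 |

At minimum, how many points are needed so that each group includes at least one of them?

Take H = {P4, P6, P10, P12}. Each listed group contains at least one of these, so H is a hitting set of size 4.
The groups A, C, D, E are pairwise disjoint, so any hitting set needs a separate point for each — at least 4. Hence 4 is optimal.

4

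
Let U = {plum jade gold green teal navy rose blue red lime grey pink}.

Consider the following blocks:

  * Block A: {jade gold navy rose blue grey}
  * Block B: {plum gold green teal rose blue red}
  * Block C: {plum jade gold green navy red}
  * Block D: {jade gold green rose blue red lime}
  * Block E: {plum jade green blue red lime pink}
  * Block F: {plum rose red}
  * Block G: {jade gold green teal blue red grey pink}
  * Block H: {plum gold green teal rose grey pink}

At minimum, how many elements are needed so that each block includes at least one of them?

2

T = {plum, blue} meets every block (each contains at least one member of T), and |T| = 2.
No single element lies in every block, so at least 2 are needed and 2 is optimal.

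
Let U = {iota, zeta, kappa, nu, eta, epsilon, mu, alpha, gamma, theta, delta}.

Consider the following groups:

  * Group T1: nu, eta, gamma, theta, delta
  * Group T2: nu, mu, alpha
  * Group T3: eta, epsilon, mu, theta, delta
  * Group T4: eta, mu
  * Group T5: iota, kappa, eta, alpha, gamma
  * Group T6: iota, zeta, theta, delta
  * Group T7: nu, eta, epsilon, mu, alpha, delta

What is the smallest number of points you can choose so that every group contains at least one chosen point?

The 3 points {eta, mu, theta} hit every group.
No choice of 2 points meets every group, so 3 is the minimum.

3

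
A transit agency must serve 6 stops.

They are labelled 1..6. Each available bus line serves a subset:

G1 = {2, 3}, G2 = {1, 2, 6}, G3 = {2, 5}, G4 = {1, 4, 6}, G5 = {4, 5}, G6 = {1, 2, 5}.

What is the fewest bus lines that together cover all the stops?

Take {G1, G4, G5}. Their union is {1, 2, 3, 4, 5, 6}, which is all 6 stops.
Only G1 contains 3, so G1 is forced; the remaining 4 stops need at least 2 more bus lines (each remaining bus line adds at most 3) — so at least 3 bus lines are needed, and 3 is optimal.

3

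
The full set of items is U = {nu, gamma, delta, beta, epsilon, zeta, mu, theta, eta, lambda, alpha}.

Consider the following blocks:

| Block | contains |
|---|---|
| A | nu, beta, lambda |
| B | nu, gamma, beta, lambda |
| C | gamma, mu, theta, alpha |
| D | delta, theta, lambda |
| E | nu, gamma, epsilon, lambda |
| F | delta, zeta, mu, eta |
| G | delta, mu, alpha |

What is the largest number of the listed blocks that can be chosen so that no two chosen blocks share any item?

A, G are pairwise disjoint (A={nu,beta,lambda}; G={delta,mu,alpha}).
Every remaining block overlaps one of these, and no 3 of the listed blocks are pairwise disjoint, so 2 is the maximum.

2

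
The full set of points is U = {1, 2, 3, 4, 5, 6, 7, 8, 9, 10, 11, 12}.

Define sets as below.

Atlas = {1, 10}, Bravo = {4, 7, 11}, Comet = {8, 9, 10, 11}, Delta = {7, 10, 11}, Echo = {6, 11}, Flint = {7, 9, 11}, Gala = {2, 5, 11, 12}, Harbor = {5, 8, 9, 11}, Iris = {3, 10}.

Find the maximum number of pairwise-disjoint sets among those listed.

Atlas, Flint are pairwise disjoint (Atlas={1,10}; Flint={7,9,11}).
Every remaining set overlaps one of these, and no 3 of the listed sets are pairwise disjoint, so 2 is the maximum.

2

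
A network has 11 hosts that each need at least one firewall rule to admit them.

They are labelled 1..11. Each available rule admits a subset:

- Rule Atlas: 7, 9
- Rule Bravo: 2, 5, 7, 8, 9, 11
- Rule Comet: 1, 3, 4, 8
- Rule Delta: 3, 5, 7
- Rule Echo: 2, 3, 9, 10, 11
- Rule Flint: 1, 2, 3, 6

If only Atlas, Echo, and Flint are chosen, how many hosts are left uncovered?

3

Union of Atlas, Echo, Flint = {1, 2, 3, 6, 7, 9, 10, 11}.
Not covered: 4, 5, 8 — 3 hosts.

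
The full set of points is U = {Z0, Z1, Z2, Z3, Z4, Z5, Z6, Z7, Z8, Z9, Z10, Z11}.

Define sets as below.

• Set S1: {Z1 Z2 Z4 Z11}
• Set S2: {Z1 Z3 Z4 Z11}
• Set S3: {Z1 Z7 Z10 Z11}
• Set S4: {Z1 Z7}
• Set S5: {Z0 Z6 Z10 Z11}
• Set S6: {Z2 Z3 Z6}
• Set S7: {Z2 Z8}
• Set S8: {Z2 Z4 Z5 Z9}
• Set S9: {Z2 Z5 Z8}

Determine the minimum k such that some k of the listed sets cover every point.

S3 and S5 and S6 and S8 and S9 together: S3 ∪ S5 ∪ S6 ∪ S8 ∪ S9 = {Z0, Z1, Z2, Z3, Z4, Z5, Z6, Z7, Z8, Z9, Z10, Z11} — every point is covered.
No 4 of the 9 sets cover everything (all 126 combinations miss at least one point), so 5 is optimal.

5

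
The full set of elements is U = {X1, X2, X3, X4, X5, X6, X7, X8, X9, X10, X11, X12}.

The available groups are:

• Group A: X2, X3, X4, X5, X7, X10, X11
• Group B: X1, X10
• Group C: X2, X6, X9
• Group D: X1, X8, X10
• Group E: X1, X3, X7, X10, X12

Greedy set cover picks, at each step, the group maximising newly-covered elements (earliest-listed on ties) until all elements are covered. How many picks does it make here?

Greedy: pick A (covers 7 new) → pick C (covers 2 new) → pick D (covers 2 new) → pick E (covers 1 new). Total picks: 4.

4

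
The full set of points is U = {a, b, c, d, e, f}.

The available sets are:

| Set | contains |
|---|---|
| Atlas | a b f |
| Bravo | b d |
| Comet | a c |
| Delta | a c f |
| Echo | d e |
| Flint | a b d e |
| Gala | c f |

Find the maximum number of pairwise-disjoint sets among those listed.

2

Flint, Gala are pairwise disjoint (Flint={a,b,d,e}; Gala={c,f}).
Every remaining set overlaps one of these, and no 3 of the listed sets are pairwise disjoint, so 2 is the maximum.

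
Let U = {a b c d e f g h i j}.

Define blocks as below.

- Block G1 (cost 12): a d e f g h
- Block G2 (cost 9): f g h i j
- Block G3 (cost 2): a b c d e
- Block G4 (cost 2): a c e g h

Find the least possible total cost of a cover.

11

G2, G3 together cover every element (G2 ∪ G3 = {a, b, c, d, e, f, g, h, i, j}); total cost 9 + 2 = 11.
The greedy pick G3, G4, G2 costs 13; no covering selection beats 11.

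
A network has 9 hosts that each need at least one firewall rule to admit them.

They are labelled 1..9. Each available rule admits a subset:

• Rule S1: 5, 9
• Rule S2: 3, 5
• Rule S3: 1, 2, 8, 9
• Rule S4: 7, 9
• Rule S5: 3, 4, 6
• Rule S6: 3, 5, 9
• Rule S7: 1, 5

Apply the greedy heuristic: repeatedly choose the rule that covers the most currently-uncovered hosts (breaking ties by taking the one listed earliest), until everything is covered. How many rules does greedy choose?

Greedy: pick S3 (covers 4 new) → pick S5 (covers 3 new) → pick S1 (covers 1 new) → pick S4 (covers 1 new). Total picks: 4.

4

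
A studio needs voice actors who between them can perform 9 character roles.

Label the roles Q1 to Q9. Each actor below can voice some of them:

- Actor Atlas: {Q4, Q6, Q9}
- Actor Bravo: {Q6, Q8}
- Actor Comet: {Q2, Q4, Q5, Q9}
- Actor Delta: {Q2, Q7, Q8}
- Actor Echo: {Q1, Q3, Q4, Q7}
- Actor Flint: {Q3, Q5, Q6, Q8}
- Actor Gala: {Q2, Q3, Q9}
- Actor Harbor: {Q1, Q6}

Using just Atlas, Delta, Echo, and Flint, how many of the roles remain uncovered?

Union of Atlas, Delta, Echo, Flint = {Q1, Q2, Q3, Q4, Q5, Q6, Q7, Q8, Q9} — that's every role, so 0 are uncovered.

0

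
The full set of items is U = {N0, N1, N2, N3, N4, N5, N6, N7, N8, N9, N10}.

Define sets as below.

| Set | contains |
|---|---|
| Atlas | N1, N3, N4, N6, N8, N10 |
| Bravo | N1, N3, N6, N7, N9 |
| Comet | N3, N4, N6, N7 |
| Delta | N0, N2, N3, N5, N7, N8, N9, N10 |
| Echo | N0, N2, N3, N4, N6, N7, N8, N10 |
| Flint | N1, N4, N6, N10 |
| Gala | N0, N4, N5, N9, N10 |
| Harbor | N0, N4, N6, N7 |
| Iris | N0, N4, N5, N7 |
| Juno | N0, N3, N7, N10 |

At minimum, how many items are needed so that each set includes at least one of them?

2

The 2 items {N4, N7} hit every set.
No single item lies in every set, so at least 2 are needed and 2 is optimal.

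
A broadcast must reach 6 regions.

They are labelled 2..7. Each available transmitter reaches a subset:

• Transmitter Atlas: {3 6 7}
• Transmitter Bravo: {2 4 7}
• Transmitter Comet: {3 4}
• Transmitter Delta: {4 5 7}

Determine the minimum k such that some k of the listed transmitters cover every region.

3

Atlas and Bravo and Delta together: Atlas ∪ Bravo ∪ Delta = {2, 3, 4, 5, 6, 7} — every region is covered.
Only Bravo contains 2, so Bravo is forced; the remaining 3 regions need at least 2 more transmitters (each remaining transmitter adds at most 2) — so at least 3 transmitters are needed, and 3 is optimal.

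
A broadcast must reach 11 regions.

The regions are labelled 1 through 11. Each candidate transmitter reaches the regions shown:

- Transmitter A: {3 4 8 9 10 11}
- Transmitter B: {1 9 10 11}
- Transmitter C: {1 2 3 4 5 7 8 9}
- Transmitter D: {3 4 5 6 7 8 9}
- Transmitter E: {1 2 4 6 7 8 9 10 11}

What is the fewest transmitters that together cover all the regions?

Take {C, E}. Their union is {1, 2, 3, 4, 5, 6, 7, 8, 9, 10, 11}, which is all 11 regions.
No single transmitter has all 11 regions (the largest, E, has 9), so 2 is optimal.

2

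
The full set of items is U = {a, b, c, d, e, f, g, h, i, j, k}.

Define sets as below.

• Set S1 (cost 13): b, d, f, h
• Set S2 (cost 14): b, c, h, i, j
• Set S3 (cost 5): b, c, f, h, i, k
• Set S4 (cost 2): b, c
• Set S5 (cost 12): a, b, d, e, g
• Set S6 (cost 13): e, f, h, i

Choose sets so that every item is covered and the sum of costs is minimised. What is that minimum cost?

S2, S3, S5 together cover every item (S2 ∪ S3 ∪ S5 = {a, b, c, d, e, f, g, h, i, j, k}); total cost 14 + 5 + 12 = 31.
No covering selection has total cost below 31.

31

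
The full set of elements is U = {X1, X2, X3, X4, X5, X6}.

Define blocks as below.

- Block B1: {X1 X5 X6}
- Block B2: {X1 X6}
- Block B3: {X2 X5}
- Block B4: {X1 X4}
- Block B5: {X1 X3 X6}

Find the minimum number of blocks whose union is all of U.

Take {B3, B4, B5}. Their union is {X1, X2, X3, X4, X5, X6}, which is all 6 elements.
Only B3 contains X2, so B3 is forced; the remaining 4 elements need at least 2 more blocks (each remaining block adds at most 3) — so at least 3 blocks are needed, and 3 is optimal.

3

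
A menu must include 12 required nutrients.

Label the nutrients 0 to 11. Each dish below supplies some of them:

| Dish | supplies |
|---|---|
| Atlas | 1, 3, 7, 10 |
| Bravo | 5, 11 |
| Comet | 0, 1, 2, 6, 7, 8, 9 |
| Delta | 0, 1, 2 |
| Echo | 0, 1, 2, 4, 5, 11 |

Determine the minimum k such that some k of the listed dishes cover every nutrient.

Atlas and Comet and Echo together: Atlas ∪ Comet ∪ Echo = {0, 1, 2, 3, 4, 5, 6, 7, 8, 9, 10, 11} — every nutrient is covered.
Only Atlas contains 3, so Atlas is forced; the remaining 8 nutrients need at least 2 more dishes (each remaining dish adds at most 5) — so at least 3 dishes are needed, and 3 is optimal.

3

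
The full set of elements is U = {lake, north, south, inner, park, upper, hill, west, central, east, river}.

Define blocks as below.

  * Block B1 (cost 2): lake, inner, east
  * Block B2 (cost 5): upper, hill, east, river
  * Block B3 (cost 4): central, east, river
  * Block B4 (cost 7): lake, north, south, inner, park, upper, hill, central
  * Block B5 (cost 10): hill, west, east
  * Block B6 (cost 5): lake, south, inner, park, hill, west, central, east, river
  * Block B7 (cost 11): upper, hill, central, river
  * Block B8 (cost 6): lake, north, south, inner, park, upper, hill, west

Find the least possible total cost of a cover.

10

B3, B8 together cover every element (B3 ∪ B8 = {lake, north, south, inner, park, upper, hill, west, central, east, river}); total cost 4 + 6 = 10.
The greedy pick B6, B8 costs 11; no covering selection beats 10.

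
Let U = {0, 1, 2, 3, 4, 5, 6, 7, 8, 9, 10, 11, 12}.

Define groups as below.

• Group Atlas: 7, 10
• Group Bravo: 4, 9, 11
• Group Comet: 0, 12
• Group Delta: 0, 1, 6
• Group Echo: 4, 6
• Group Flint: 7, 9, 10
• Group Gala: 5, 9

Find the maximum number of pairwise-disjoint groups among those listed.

Atlas, Comet, Echo, Gala are pairwise disjoint (Atlas={7,10}; Comet={0,12}; Echo={4,6}; Gala={5,9}).
Every remaining group overlaps one of these, and no 5 of the listed groups are pairwise disjoint, so 4 is the maximum.

4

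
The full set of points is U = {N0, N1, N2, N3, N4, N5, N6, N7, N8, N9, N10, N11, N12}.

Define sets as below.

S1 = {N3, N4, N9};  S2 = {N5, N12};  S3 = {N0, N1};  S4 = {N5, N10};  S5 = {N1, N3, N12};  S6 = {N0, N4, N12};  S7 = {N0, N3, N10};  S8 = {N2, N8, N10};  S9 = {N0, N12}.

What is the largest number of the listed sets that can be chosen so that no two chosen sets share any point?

4

S1, S2, S3, S8 are pairwise disjoint (S1={N3,N4,N9}; S2={N5,N12}; S3={N0,N1}; S8={N2,N8,N10}).
Every remaining set overlaps one of these, and no 5 of the listed sets are pairwise disjoint, so 4 is the maximum.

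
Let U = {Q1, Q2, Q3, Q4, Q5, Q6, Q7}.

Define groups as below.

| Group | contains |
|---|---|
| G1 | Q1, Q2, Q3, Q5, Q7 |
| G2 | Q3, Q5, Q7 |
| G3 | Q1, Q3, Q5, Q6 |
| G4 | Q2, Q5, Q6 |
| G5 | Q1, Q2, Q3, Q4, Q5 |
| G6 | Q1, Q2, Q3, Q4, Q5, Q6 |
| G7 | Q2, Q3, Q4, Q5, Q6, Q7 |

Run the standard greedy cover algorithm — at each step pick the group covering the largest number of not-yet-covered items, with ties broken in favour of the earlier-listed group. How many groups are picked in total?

Greedy: pick G6 (covers 6 new) → pick G1 (covers 1 new). Total picks: 2.

2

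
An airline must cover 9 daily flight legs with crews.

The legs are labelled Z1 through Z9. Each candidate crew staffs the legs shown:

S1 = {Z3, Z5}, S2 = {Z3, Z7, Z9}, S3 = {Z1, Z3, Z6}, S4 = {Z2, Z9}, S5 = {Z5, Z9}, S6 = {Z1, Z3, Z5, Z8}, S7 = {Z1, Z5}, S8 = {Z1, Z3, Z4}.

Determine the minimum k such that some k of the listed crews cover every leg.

Take {S2, S3, S4, S6, S8}. Their union is {Z1, Z2, Z3, Z4, Z5, Z6, Z7, Z8, Z9}, which is all 9 legs.
No 4 of the 8 crews cover everything (all 70 combinations miss at least one leg), so 5 is optimal.

5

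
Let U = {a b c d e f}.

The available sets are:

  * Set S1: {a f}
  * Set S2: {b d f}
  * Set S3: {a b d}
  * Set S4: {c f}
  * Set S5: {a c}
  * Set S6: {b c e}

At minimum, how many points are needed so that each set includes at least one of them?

3

The 3 points {c, d, f} hit every set.
No choice of 2 points meets every set, so 3 is the minimum.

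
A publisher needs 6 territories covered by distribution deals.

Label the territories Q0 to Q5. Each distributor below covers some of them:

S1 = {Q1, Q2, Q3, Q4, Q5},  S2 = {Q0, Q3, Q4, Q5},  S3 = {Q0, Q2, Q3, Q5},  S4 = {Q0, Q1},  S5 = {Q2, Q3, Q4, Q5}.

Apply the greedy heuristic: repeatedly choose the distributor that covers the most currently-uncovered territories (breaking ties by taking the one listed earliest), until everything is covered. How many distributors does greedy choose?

2

Greedy: pick S1 (covers 5 new) → pick S2 (covers 1 new). Total picks: 2.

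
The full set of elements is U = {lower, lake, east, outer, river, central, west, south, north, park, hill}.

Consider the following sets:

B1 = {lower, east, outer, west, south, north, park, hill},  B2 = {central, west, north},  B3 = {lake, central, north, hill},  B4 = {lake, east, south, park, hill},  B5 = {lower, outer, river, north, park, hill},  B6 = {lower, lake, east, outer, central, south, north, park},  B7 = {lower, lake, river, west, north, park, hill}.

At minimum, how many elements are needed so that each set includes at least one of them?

H = {north, hill} meets every set (each contains at least one member of H), and |H| = 2.
The sets B2, B4 are pairwise disjoint, so any hitting set needs a separate element for each — at least 2. Hence 2 is optimal.

2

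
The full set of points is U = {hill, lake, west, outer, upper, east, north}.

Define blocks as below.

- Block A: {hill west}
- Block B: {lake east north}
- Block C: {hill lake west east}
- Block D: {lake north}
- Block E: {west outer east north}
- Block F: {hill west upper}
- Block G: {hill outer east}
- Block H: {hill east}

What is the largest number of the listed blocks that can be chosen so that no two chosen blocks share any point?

2

A, D are pairwise disjoint (A={hill,west}; D={lake,north}).
Every remaining block overlaps one of these, and no 3 of the listed blocks are pairwise disjoint, so 2 is the maximum.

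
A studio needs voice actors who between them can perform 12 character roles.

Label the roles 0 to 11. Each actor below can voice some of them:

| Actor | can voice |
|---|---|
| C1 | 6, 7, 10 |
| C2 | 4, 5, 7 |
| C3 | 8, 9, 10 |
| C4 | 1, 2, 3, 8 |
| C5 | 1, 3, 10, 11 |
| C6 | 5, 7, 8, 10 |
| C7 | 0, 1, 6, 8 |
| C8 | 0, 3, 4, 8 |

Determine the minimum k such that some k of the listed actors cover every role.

C2 and C3 and C4 and C5 and C7 together: C2 ∪ C3 ∪ C4 ∪ C5 ∪ C7 = {0, 1, 2, 3, 4, 5, 6, 7, 8, 9, 10, 11} — every role is covered.
No 4 of the 8 actors cover everything (all 70 combinations miss at least one role), so 5 is optimal.

5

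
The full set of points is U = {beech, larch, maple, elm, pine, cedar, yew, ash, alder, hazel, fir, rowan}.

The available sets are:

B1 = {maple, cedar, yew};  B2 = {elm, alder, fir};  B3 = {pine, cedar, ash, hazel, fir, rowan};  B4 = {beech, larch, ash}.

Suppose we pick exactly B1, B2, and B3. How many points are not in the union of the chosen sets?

Union of B1, B2, B3 = {maple, elm, pine, cedar, yew, ash, alder, hazel, fir, rowan}.
Not covered: beech, larch — 2 points.

2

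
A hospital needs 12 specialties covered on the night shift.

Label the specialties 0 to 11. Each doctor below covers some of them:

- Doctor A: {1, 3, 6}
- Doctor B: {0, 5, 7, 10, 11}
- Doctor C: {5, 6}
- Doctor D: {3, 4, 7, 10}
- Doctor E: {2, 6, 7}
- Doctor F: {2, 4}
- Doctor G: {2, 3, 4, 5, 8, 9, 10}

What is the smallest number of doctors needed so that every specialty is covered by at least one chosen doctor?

A and B and G together: A ∪ B ∪ G = {0, 1, 2, 3, 4, 5, 6, 7, 8, 9, 10, 11} — every specialty is covered.
Only B contains 0, so B is forced; the remaining 7 specialties need at least 2 more doctors (each remaining doctor adds at most 5) — so at least 3 doctors are needed, and 3 is optimal.

3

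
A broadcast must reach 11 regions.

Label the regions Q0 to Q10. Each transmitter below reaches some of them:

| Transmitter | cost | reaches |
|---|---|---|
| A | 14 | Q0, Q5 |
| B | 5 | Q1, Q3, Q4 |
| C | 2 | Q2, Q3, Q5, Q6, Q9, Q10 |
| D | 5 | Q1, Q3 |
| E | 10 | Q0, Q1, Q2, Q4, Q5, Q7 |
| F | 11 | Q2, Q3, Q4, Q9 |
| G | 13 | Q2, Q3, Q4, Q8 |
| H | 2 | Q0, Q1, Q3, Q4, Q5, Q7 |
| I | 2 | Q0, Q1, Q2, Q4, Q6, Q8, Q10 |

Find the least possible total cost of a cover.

C, H, I together cover every region (C ∪ H ∪ I = {Q0, Q1, Q2, Q3, Q4, Q5, Q6, Q7, Q8, Q9, Q10}); total cost 2 + 2 + 2 = 6.
No covering selection has total cost below 6.

6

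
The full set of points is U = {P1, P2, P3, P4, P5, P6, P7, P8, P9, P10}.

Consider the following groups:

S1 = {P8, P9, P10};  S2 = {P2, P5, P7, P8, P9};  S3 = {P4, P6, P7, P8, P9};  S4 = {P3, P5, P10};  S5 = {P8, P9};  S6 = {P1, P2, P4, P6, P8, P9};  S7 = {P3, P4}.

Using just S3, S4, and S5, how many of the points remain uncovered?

2

Union of S3, S4, S5 = {P3, P4, P5, P6, P7, P8, P9, P10}.
Not covered: P1, P2 — 2 points.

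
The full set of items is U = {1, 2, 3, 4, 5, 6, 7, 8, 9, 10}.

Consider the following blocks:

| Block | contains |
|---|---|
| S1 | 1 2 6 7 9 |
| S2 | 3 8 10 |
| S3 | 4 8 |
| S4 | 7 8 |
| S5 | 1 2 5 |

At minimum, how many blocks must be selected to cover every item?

4

Take {S1, S2, S3, S5}. Their union is {1, 2, 3, 4, 5, 6, 7, 8, 9, 10}, which is all 10 items.
Only S5 contains 5, so S5 is forced; the remaining 7 items need at least 3 more blocks (each remaining block adds at most 3) — so at least 4 blocks are needed, and 4 is optimal.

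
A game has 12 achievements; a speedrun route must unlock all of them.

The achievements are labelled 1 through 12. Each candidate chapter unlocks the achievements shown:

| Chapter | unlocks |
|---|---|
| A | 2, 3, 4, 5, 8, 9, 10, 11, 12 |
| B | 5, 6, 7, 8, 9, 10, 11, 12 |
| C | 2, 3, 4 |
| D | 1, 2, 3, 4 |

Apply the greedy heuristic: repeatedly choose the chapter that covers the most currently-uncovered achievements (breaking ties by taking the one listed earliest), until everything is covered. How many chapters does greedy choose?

Greedy: pick A (covers 9 new) → pick B (covers 2 new) → pick D (covers 1 new). Total picks: 3.
(The true minimum cover uses only 2 chapters, so greedy is not optimal here.)

3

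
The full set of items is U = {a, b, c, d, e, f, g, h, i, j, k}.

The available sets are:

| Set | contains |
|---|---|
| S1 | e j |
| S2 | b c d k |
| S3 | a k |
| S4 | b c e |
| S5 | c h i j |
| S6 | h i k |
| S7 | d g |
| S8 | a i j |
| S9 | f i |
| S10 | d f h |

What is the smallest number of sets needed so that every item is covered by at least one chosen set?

Take {S3, S4, S7, S8, S10}. Their union is {a, b, c, d, e, f, g, h, i, j, k}, which is all 11 items.
No 4 of the 10 sets cover everything (all 210 combinations miss at least one item), so 5 is optimal.

5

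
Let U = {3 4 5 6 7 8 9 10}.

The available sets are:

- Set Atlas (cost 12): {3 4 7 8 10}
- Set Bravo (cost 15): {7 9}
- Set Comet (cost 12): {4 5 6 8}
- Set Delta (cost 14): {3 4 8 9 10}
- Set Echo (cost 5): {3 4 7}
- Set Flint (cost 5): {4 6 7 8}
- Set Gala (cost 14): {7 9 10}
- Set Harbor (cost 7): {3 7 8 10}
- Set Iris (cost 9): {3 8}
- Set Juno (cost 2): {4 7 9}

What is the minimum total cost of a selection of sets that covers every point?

Comet, Harbor, Juno together cover every point (Comet ∪ Harbor ∪ Juno = {3, 4, 5, 6, 7, 8, 9, 10}); total cost 12 + 7 + 2 = 21.
The greedy pick Juno, Harbor, Flint, Comet costs 26; no covering selection beats 21.

21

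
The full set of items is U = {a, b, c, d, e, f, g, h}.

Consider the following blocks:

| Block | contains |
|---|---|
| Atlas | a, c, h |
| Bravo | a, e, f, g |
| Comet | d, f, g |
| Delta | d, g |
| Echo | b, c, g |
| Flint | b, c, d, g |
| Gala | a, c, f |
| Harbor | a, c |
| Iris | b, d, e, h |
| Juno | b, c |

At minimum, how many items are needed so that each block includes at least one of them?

T = {c, e, g} meets every block (each contains at least one member of T), and |T| = 3.
No choice of 2 items meets every block, so 3 is the minimum.

3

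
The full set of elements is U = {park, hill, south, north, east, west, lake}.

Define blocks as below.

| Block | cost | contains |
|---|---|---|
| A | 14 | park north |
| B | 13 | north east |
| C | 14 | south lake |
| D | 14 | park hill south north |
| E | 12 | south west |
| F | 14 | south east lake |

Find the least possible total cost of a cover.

D, E, F together cover every element (D ∪ E ∪ F = {park, hill, south, north, east, west, lake}); total cost 14 + 12 + 14 = 40.
No covering selection has total cost below 40.

40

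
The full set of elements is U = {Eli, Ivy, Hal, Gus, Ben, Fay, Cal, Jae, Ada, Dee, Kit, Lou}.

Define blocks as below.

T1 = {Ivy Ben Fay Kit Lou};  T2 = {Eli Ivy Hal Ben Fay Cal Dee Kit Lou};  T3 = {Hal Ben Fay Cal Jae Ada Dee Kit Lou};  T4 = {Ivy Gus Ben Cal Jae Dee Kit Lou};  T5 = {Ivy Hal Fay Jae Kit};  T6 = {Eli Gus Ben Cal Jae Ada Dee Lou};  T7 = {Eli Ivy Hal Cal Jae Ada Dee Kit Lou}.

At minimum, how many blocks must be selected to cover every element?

T5 and T6 cover everything between them: the union {Eli, Ivy, Hal, Gus, Ben, Fay, Cal, Jae, Ada, Dee, Kit, Lou} is all of U.
No single block has all 12 elements (the largest, T2, has 9), so 2 is optimal.

2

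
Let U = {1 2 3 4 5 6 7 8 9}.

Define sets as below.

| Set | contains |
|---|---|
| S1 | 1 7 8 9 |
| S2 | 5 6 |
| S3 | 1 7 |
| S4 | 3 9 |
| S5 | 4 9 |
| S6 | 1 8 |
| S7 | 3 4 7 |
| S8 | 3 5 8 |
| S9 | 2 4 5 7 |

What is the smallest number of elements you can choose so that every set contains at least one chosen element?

The 4 elements {1, 4, 5, 9} hit every set.
No choice of 3 elements meets every set, so 4 is the minimum.

4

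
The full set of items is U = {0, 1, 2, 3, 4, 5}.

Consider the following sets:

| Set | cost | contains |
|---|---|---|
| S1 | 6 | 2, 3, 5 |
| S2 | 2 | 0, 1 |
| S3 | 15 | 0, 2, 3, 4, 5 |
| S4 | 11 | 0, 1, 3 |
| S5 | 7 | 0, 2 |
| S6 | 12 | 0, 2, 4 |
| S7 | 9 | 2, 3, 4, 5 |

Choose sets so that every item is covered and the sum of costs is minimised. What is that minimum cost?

S2, S7 together cover every item (S2 ∪ S7 = {0, 1, 2, 3, 4, 5}); total cost 2 + 9 = 11.
The greedy pick S2, S1, S7 costs 17; no covering selection beats 11.

11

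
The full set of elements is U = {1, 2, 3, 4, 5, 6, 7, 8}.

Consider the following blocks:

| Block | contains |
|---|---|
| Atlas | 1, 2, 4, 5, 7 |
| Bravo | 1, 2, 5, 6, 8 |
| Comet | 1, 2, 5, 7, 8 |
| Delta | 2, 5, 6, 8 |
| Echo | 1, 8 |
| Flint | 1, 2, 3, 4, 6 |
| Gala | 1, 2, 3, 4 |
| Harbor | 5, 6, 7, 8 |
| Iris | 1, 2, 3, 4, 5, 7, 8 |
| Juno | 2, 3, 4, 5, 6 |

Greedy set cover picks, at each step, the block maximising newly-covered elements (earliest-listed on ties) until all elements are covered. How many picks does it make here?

2

Greedy: pick Iris (covers 7 new) → pick Bravo (covers 1 new). Total picks: 2.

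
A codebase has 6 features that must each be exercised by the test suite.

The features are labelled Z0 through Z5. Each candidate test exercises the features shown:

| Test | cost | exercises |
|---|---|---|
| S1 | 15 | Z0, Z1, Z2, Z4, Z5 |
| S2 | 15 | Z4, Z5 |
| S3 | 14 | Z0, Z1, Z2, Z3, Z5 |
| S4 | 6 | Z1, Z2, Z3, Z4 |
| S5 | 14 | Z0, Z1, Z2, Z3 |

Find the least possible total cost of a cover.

20

S3, S4 together cover every feature (S3 ∪ S4 = {Z0, Z1, Z2, Z3, Z4, Z5}); total cost 14 + 6 = 20.
No covering selection has total cost below 20.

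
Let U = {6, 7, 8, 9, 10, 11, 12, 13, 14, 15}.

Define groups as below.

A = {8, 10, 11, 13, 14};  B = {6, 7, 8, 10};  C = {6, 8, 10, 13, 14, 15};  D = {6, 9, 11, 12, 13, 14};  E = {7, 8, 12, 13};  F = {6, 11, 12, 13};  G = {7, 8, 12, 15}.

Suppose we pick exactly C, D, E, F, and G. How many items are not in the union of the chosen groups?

Union of C, D, E, F, G = {6, 7, 8, 9, 10, 11, 12, 13, 14, 15} — that's every item, so 0 are uncovered.

0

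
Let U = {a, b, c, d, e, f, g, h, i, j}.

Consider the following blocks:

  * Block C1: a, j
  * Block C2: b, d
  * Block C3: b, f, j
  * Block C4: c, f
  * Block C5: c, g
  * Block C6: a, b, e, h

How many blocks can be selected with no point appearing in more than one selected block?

3

C1, C2, C5 are pairwise disjoint (C1={a,j}; C2={b,d}; C5={c,g}).
Every remaining block overlaps one of these, and no 4 of the listed blocks are pairwise disjoint, so 3 is the maximum.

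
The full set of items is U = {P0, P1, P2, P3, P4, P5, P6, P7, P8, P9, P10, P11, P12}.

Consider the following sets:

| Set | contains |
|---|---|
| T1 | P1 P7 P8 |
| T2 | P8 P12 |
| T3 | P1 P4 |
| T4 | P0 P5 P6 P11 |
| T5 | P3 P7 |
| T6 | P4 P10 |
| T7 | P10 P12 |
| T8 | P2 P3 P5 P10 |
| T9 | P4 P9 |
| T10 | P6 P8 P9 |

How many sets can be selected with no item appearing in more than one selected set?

4

T4, T5, T7, T9 are pairwise disjoint (T4={P0,P5,P6,P11}; T5={P3,P7}; T7={P10,P12}; T9={P4,P9}).
Every remaining set overlaps one of these, and no 5 of the listed sets are pairwise disjoint, so 4 is the maximum.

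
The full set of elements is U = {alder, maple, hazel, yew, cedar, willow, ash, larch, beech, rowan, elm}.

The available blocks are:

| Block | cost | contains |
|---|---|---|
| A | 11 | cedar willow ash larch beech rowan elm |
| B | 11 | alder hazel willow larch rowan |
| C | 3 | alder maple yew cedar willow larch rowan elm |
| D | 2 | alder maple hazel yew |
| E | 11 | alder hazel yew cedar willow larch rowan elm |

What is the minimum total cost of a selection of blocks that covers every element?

A, D together cover every element (A ∪ D = {alder, maple, hazel, yew, cedar, willow, ash, larch, beech, rowan, elm}); total cost 11 + 2 = 13.
The greedy pick C, D, A costs 16; no covering selection beats 13.

13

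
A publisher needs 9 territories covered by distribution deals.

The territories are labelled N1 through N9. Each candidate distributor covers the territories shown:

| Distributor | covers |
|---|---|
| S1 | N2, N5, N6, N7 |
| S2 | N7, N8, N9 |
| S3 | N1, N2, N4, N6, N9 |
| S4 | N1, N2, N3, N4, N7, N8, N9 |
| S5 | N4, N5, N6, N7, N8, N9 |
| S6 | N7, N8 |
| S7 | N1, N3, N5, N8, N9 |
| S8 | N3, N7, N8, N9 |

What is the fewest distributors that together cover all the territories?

Take {S1, S4}. Their union is {N1, N2, N3, N4, N5, N6, N7, N8, N9}, which is all 9 territories.
No single distributor has all 9 territories (the largest, S4, has 7), so 2 is optimal.

2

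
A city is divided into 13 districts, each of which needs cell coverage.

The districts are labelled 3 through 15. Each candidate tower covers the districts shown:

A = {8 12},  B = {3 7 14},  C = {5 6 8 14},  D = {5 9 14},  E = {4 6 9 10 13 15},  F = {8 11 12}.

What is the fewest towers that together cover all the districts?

B and C and E and F together: B ∪ C ∪ E ∪ F = {3, 4, 5, 6, 7, 8, 9, 10, 11, 12, 13, 14, 15} — every district is covered.
Only E contains 4, so E is forced; the remaining 7 districts need at least 3 more towers (each remaining tower adds at most 3) — so at least 4 towers are needed, and 4 is optimal.

4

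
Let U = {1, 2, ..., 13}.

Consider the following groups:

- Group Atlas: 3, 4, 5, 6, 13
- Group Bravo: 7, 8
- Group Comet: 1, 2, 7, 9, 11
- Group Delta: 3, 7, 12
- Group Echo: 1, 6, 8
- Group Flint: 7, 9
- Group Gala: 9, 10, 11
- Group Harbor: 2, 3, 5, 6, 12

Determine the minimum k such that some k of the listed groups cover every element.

5

Atlas and Delta and Echo and Gala and Harbor together: Atlas ∪ Delta ∪ Echo ∪ Gala ∪ Harbor = {1, 2, 3, 4, 5, 6, 7, 8, 9, 10, 11, 12, 13} — every element is covered.
No 4 of the 8 groups cover everything (all 70 combinations miss at least one element), so 5 is optimal.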